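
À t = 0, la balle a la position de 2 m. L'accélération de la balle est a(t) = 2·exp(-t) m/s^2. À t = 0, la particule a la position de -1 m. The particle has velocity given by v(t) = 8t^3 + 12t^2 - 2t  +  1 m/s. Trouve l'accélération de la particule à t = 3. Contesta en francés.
Nous devons dériver notre équation de la vitesse v(t) = 8·t^3 + 12·t^2 - 2·t + 1 1 fois. En prenant d/dt de v(t), nous trouvons a(t) = 24·t^2 + 24·t - 2. De l'équation de l'accélération a(t) = 24·t^2 + 24·t - 2, nous substituons t = 3 pour obtenir a = 286.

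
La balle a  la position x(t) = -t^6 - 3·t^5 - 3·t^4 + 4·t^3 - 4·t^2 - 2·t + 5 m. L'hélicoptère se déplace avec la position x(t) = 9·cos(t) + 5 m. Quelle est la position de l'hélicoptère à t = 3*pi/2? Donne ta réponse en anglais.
We have position x(t) = 9·cos(t) + 5. Substituting t = 3*pi/2: x(3*pi/2) = 5.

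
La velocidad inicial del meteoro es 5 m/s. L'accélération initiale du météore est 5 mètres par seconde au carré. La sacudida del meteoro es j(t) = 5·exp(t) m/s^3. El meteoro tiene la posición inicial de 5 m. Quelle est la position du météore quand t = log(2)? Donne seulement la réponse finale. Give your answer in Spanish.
La respuesta es 10.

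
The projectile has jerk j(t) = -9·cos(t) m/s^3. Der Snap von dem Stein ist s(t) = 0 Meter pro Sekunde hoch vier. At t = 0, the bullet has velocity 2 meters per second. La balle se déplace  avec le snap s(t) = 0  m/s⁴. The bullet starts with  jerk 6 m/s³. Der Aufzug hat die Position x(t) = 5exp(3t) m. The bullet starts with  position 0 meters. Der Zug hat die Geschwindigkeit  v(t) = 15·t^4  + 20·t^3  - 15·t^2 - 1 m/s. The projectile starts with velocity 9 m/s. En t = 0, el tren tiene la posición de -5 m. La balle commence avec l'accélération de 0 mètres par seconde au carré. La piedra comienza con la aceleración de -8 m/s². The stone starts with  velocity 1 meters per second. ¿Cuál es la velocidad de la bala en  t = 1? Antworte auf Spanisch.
Debemos encontrar la integral de nuestra ecuación del snap s(t) = 0 3 veces. Tomando ∫s(t)dt y aplicando j(0) = 6, encontramos j(t) = 6. La integral de la sacudida es la aceleración. Usando a(0) = 0, obtenemos a(t) = 6·t. Integrando la aceleración y usando la condición inicial v(0) = 2, obtenemos v(t) = 3·t^2 + 2. Tenemos la velocidad v(t) = 3·t^2 + 2. Sustituyendo t = 1: v(1) = 5.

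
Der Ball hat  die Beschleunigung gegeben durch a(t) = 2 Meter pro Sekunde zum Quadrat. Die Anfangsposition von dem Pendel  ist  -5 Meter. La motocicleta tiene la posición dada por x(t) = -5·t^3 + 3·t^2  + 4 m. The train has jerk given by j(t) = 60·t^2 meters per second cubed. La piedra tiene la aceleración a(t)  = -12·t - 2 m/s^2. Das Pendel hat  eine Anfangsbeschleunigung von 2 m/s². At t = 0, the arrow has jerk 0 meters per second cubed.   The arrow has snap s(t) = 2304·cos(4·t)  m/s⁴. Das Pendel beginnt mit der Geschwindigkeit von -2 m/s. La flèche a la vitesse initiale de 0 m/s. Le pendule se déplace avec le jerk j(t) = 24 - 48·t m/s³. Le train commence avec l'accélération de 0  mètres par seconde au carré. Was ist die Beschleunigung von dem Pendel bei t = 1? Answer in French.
Nous devons trouver l'intégrale de notre équation du jerk j(t) = 24 - 48·t 1 fois. En intégrant le jerk et en utilisant la condition initiale a(0) = 2, nous obtenons a(t) = -24·t^2 + 24·t + 2. En utilisant a(t) = -24·t^2 + 24·t + 2 et en substituant t = 1, nous trouvons a = 2.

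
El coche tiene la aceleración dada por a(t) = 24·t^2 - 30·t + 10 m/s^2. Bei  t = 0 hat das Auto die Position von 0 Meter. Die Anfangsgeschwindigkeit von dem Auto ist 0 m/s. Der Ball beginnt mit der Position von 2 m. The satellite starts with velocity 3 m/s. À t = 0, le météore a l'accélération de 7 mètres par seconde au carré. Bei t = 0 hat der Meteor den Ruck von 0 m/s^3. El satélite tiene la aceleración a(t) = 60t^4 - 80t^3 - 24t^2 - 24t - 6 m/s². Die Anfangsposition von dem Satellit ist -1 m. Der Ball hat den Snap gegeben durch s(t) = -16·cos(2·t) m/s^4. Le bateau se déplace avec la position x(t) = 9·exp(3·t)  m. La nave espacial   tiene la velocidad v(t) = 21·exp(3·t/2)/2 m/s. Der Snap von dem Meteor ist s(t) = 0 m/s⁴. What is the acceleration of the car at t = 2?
Using a(t) = 24·t^2 - 30·t + 10 and substituting t = 2, we find a = 46.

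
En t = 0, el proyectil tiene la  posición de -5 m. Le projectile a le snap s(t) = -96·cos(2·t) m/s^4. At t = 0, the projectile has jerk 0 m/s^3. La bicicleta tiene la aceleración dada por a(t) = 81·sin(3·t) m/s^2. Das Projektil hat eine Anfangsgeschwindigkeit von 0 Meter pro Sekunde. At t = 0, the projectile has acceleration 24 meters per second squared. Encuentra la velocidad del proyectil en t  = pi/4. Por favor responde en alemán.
Ausgehend von dem Snap s(t) = -96·cos(2·t), nehmen wir 3 Integrale. Das Integral von dem Snap, mit j(0) = 0, ergibt den Ruck: j(t) = -48·sin(2·t). Durch Integration von dem Ruck und Verwendung der Anfangsbedingung a(0) = 24, erhalten wir a(t) = 24·cos(2·t). Durch Integration von der Beschleunigung und Verwendung der Anfangsbedingung v(0) = 0, erhalten wir v(t) = 12·sin(2·t). Wir haben die Geschwindigkeit v(t) = 12·sin(2·t). Durch Einsetzen von t = pi/4: v(pi/4) = 12.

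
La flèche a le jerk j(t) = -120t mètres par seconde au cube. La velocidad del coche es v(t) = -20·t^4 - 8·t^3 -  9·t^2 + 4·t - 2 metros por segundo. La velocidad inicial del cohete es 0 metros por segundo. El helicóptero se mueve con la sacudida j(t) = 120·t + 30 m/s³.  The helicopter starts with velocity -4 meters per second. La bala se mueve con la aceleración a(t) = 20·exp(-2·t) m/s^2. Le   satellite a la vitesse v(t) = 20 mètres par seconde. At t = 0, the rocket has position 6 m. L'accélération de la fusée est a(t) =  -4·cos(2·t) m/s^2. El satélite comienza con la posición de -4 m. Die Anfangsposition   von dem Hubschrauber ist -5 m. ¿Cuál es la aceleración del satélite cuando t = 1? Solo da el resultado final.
a(1) = 0.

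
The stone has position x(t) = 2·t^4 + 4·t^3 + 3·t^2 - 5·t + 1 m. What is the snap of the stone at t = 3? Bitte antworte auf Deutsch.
Um dies zu lösen, müssen wir 4 Ableitungen unserer Gleichung für die Position x(t) = 2·t^4 + 4·t^3 + 3·t^2 - 5·t + 1 nehmen. Die Ableitung von der Position ergibt die Geschwindigkeit: v(t) = 8·t^3 + 12·t^2 + 6·t - 5. Mit d/dt von v(t) finden wir a(t) = 24·t^2 + 24·t + 6. Mit d/dt von a(t) finden wir j(t) = 48·t + 24. Durch Ableiten von dem Ruck erhalten wir den Snap: s(t) = 48. Mit s(t) = 48 und Einsetzen von t = 3, finden wir s = 48.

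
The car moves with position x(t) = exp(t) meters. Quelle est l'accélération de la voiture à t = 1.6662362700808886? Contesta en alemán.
Um dies zu lösen, müssen wir 2 Ableitungen unserer Gleichung für die Position x(t) = exp(t) nehmen. Mit d/dt von x(t) finden wir v(t) = exp(t). Mit d/dt von v(t) finden wir a(t) = exp(t). Wir haben die Beschleunigung a(t) = exp(t). Durch Einsetzen von t = 1.6662362700808886: a(1.6662362700808886) = 5.29221181033743.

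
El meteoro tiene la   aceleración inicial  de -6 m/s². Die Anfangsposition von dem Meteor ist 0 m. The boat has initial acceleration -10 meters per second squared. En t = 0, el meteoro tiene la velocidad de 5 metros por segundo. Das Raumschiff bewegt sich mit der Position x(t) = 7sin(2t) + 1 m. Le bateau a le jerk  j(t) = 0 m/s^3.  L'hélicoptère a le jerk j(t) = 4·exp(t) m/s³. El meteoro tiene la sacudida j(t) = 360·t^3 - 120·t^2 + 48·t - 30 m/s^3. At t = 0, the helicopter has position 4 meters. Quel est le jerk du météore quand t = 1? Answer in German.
Aus der Gleichung für den Ruck j(t) = 360·t^3 - 120·t^2 + 48·t - 30, setzen wir t = 1 ein und erhalten j = 258.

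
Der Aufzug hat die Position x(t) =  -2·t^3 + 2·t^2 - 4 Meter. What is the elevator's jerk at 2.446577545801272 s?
To solve this, we need to take 3 derivatives of our position equation x(t) = -2·t^3 + 2·t^2 - 4. Taking d/dt of x(t), we find v(t) = -6·t^2 + 4·t. Taking d/dt of v(t), we find a(t) = 4 - 12·t. Differentiating acceleration, we get jerk: j(t) = -12. We have jerk j(t) = -12. Substituting t = 2.446577545801272: j(2.446577545801272) = -12.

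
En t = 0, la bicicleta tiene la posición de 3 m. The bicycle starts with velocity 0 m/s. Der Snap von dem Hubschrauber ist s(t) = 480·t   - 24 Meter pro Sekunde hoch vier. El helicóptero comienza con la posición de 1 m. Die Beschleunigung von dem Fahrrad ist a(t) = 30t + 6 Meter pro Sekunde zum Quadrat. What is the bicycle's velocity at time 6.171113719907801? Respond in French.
Pour résoudre ceci, nous devons prendre 1 intégrale de notre équation de l'accélération a(t) = 30·t + 6. La primitive de l'accélération est la vitesse. En utilisant v(0) = 0, nous obtenons v(t) = 3·t·(5·t + 2). En utilisant v(t) = 3·t·(5·t + 2) et en substituant t = 6.171113719907801, nous trouvons v = 608.266350479961.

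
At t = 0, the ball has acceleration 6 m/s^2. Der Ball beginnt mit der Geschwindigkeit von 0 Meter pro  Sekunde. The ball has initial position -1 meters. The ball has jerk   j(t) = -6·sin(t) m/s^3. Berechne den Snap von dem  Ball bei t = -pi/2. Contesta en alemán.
Um dies zu lösen, müssen wir 1 Ableitung unserer Gleichung für den Ruck j(t) = -6·sin(t) nehmen. Mit d/dt von j(t) finden wir s(t) = -6·cos(t). Aus der Gleichung für den Snap s(t) = -6·cos(t), setzen wir t = -pi/2 ein und erhalten s = 0.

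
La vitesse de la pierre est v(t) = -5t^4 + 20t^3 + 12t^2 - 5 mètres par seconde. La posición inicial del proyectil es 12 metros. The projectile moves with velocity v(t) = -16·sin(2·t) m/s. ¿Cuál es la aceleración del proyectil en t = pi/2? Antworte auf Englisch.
Starting from velocity v(t) = -16·sin(2·t), we take 1 derivative. The derivative of velocity gives acceleration: a(t) = -32·cos(2·t). We have acceleration a(t) = -32·cos(2·t). Substituting t = pi/2: a(pi/2) = 32.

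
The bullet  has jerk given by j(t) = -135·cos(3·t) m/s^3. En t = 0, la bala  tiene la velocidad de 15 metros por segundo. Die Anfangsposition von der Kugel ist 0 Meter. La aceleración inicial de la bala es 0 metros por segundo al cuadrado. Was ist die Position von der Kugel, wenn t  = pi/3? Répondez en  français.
Pour résoudre ceci, nous devons prendre 3 primitives de notre équation du jerk j(t) = -135·cos(3·t). En prenant ∫j(t)dt et en appliquant a(0) = 0, nous trouvons a(t) = -45·sin(3·t). En prenant ∫a(t)dt et en appliquant v(0) = 15, nous trouvons v(t) = 15·cos(3·t). L'intégrale de la vitesse est la position. En utilisant x(0) = 0, nous obtenons x(t) = 5·sin(3·t). De l'équation de la position x(t) = 5·sin(3·t), nous substituons t = pi/3 pour obtenir x = 0.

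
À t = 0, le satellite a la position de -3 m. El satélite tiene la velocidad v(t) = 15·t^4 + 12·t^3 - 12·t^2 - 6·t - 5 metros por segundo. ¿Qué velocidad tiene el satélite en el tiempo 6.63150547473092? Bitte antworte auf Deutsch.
Wir haben die Geschwindigkeit v(t) = 15·t^4 + 12·t^3 - 12·t^2 - 6·t - 5. Durch Einsetzen von t = 6.63150547473092: v(6.63150547473092) = 31936.5520754417.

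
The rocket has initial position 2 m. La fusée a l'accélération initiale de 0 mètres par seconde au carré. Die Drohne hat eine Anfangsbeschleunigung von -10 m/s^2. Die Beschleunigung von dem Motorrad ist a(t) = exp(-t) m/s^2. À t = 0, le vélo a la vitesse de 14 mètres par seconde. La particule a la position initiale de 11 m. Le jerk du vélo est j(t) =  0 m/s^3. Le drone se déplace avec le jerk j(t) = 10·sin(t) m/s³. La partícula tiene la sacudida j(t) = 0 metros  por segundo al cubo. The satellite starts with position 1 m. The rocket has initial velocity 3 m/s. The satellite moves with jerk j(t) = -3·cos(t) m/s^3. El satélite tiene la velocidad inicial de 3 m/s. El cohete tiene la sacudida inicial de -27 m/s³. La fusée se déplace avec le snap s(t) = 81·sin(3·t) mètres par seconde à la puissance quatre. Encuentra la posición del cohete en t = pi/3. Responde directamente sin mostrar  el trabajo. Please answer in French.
À t = pi/3, x = 2.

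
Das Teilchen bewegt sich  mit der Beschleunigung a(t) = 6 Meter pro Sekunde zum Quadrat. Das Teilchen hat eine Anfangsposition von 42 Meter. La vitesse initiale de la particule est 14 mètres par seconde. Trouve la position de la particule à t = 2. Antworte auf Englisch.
Starting from acceleration a(t) = 6, we take 2 integrals. Taking ∫a(t)dt and applying v(0) = 14, we find v(t) = 6·t + 14. The antiderivative of velocity, with x(0) = 42, gives position: x(t) = 3·t^2 + 14·t + 42. Using x(t) = 3·t^2 + 14·t + 42 and substituting t = 2, we find x = 82.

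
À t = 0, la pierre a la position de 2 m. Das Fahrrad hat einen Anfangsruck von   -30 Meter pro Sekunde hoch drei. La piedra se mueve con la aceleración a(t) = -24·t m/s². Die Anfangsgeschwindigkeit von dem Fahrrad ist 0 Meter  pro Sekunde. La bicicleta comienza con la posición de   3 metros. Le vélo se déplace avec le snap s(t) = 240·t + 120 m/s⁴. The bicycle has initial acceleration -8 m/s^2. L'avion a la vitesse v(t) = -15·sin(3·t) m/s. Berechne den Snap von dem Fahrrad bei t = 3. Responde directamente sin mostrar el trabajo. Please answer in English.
The answer is 840.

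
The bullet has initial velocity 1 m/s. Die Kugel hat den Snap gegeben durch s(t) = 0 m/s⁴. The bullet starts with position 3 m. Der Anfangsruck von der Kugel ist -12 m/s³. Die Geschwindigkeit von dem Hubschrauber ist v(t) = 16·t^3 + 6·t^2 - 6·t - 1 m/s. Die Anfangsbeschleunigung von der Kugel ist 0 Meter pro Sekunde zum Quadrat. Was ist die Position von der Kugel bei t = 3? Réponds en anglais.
Starting from snap s(t) = 0, we take 4 integrals. Taking ∫s(t)dt and applying j(0) = -12, we find j(t) = -12. Taking ∫j(t)dt and applying a(0) = 0, we find a(t) = -12·t. Integrating acceleration and using the initial condition v(0) = 1, we get v(t) = 1 - 6·t^2. Taking ∫v(t)dt and applying x(0) = 3, we find x(t) = -2·t^3 + t + 3. We have position x(t) = -2·t^3 + t + 3. Substituting t = 3: x(3) = -48.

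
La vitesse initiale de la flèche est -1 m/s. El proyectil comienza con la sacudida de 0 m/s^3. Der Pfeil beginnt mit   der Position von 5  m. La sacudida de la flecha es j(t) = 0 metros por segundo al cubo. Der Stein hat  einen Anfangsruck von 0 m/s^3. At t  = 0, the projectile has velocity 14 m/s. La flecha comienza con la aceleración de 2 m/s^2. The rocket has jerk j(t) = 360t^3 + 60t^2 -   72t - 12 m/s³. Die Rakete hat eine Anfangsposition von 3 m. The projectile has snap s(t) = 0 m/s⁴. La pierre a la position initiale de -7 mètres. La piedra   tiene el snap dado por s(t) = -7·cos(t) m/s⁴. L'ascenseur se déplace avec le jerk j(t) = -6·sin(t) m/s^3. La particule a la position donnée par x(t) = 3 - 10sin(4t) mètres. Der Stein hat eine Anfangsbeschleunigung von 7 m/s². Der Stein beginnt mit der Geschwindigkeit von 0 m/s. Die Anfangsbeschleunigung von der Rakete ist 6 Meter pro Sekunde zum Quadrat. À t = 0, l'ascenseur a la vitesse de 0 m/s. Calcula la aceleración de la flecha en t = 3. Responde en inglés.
We must find the antiderivative of our jerk equation j(t) = 0 1 time. Taking ∫j(t)dt and applying a(0) = 2, we find a(t) = 2. From the given acceleration equation a(t) = 2, we substitute t = 3 to get a = 2.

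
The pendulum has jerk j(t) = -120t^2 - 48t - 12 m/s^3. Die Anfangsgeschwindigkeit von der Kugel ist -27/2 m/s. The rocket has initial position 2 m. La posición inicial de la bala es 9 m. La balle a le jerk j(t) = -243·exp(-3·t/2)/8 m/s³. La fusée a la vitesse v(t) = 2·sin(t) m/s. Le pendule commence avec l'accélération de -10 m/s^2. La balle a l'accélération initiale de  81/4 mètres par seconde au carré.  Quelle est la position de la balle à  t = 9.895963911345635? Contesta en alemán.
Ausgehend von dem Ruck j(t) = -243·exp(-3·t/2)/8, nehmen wir 3 Stammfunktionen. Mit ∫j(t)dt und Anwendung von a(0) = 81/4, finden wir a(t) = 81·exp(-3·t/2)/4. Mit ∫a(t)dt und Anwendung von v(0) = -27/2, finden wir v(t) = -27·exp(-3·t/2)/2. Das Integral von der Geschwindigkeit, mit x(0) = 9, ergibt die Position: x(t) = 9·exp(-3·t/2). Mit x(t) = 9·exp(-3·t/2) und Einsetzen von t = 9.895963911345635, finden wir x = 0.00000321809403040649.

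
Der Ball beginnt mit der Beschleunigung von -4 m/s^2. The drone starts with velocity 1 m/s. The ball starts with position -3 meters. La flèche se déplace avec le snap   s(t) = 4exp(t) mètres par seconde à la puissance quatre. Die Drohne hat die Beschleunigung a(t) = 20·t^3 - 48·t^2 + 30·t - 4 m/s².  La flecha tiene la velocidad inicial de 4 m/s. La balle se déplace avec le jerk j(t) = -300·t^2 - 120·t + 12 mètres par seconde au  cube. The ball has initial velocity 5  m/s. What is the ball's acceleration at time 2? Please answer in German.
Ausgehend von dem Ruck j(t) = -300·t^2 - 120·t + 12, nehmen wir 1 Integral. Durch Integration von dem Ruck und Verwendung der Anfangsbedingung a(0) = -4, erhalten wir a(t) = -100·t^3 - 60·t^2 + 12·t - 4. Aus der Gleichung für die Beschleunigung a(t) = -100·t^3 - 60·t^2 + 12·t - 4, setzen wir t = 2 ein und erhalten a = -1020.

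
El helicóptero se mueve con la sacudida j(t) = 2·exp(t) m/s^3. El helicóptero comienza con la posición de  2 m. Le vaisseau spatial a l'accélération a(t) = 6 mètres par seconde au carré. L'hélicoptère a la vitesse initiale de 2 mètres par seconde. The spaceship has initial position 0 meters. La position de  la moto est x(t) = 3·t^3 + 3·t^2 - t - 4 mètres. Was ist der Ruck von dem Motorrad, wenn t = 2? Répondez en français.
Nous devons dériver notre équation de la position x(t) = 3·t^3 + 3·t^2 - t - 4 3 fois. En prenant d/dt de x(t), nous trouvons v(t) = 9·t^2 + 6·t - 1. En prenant d/dt de v(t), nous trouvons a(t) = 18·t + 6. La dérivée de l'accélération donne le jerk: j(t) = 18. En utilisant j(t) = 18 et en substituant t = 2, nous trouvons j = 18.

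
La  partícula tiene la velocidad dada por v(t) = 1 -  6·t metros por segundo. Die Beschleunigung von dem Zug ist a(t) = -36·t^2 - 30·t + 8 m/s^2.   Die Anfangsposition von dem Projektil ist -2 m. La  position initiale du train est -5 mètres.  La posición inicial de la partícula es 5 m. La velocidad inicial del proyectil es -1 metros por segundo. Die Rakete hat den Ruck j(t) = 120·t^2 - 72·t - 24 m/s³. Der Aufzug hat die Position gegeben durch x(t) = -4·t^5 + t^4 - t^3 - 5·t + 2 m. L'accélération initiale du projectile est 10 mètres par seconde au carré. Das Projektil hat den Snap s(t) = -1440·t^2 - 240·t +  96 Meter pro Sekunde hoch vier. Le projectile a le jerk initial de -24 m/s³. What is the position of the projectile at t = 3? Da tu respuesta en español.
Debemos encontrar la antiderivada de nuestra ecuación del snap s(t) = -1440·t^2 - 240·t + 96 4 veces. Integrando el snap y usando la condición inicial j(0) = -24, obtenemos j(t) = -480·t^3 - 120·t^2 + 96·t - 24. Integrando la sacudida y usando la condición inicial a(0) = 10, obtenemos a(t) = -120·t^4 - 40·t^3 + 48·t^2 - 24·t + 10. Tomando ∫a(t)dt y aplicando v(0) = -1, encontramos v(t) = -24·t^5 - 10·t^4 + 16·t^3 - 12·t^2 + 10·t - 1. La integral de la velocidad, con x(0) = -2, da la posición: x(t) = -4·t^6 - 2·t^5 + 4·t^4 - 4·t^3 + 5·t^2 - t - 2. Tenemos la posición x(t) = -4·t^6 - 2·t^5 + 4·t^4 - 4·t^3 + 5·t^2 - t - 2. Sustituyendo t = 3: x(3) = -3146.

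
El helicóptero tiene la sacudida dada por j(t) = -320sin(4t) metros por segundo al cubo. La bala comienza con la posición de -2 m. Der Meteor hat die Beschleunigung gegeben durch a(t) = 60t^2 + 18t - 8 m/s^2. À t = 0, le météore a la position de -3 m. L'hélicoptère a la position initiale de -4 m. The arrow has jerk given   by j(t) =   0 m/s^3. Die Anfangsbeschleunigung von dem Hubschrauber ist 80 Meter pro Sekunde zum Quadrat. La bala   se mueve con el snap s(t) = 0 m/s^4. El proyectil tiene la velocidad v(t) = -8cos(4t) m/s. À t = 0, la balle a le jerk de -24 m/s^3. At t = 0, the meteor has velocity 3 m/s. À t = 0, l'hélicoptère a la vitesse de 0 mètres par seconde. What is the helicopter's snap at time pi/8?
We must differentiate our jerk equation j(t) = -320·sin(4·t) 1 time. The derivative of jerk gives snap: s(t) = -1280·cos(4·t). We have snap s(t) = -1280·cos(4·t). Substituting t = pi/8: s(pi/8) = 0.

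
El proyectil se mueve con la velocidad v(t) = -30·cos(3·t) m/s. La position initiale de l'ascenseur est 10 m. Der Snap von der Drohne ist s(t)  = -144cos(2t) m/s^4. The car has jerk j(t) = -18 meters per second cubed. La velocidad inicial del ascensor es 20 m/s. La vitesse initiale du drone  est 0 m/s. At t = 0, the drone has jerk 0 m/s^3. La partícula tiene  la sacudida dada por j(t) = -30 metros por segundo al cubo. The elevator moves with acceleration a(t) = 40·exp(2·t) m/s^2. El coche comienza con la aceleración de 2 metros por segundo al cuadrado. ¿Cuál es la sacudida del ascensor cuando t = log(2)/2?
Para resolver esto, necesitamos tomar 1 derivada de nuestra ecuación de la aceleración a(t) = 40·exp(2·t). Tomando d/dt de a(t), encontramos j(t) = 80·exp(2·t). De la ecuación de la sacudida j(t) = 80·exp(2·t), sustituimos t = log(2)/2 para obtener j = 160.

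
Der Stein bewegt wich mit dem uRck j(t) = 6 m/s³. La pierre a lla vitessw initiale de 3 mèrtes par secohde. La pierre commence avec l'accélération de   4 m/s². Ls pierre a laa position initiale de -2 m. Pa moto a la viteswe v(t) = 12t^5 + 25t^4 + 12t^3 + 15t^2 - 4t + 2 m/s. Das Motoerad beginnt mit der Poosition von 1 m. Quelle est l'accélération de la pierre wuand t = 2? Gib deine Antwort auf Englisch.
To solve this, we need to take 1 antiderivative of our jerk equation j(t) = 6. Integrating jerk and using the initial condition a(0) = 4, we get a(t) = 6·t + 4. From the given acceleration equation a(t) = 6·t + 4, we substitute t = 2 to get a = 16.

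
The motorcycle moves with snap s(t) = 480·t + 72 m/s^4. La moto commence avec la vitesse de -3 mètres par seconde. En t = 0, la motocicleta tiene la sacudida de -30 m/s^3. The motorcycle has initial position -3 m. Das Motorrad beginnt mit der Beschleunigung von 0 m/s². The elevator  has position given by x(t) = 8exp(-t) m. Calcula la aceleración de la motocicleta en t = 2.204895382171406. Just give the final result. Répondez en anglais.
At t = 2.204895382171406, a = 966.408568514814.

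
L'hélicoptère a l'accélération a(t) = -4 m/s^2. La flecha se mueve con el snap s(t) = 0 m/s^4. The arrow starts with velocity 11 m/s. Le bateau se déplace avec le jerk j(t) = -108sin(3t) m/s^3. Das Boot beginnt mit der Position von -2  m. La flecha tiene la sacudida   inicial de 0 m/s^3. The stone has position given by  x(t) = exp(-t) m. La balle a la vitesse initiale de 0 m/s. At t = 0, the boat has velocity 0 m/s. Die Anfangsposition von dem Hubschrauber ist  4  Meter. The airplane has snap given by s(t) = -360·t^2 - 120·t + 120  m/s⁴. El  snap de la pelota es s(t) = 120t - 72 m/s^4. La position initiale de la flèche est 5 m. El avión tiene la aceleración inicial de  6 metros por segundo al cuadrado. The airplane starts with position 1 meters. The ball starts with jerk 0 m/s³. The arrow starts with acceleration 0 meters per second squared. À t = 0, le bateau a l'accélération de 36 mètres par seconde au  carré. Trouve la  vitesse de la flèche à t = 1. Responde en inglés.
We must find the integral of our snap equation s(t) = 0 3 times. The integral of snap is jerk. Using j(0) = 0, we get j(t) = 0. Integrating jerk and using the initial condition a(0) = 0, we get a(t) = 0. The integral of acceleration is velocity. Using v(0) = 11, we get v(t) = 11. We have velocity v(t) = 11. Substituting t = 1: v(1) = 11.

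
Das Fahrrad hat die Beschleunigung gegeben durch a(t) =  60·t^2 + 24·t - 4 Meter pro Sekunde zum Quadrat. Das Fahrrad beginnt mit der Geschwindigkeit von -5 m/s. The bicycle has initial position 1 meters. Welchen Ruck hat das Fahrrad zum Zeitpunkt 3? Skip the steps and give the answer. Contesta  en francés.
Le jerk à t = 3 est j = 384.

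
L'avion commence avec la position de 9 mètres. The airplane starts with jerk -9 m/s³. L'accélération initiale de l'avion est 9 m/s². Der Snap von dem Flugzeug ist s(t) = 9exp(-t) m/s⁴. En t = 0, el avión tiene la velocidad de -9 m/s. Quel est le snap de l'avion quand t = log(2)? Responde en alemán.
Aus der Gleichung für den Snap s(t) = 9·exp(-t), setzen wir t = log(2) ein und erhalten s = 9/2.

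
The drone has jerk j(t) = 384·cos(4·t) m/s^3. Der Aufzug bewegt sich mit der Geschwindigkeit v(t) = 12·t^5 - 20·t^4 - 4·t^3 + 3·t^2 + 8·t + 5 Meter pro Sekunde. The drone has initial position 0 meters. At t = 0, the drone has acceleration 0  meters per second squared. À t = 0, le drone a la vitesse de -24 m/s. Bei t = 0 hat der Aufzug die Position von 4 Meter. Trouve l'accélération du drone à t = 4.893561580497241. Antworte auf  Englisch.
Starting from jerk j(t) = 384·cos(4·t), we take 1 antiderivative. The integral of jerk is acceleration. Using a(0) = 0, we get a(t) = 96·sin(4·t). We have acceleration a(t) = 96·sin(4·t). Substituting t = 4.893561580497241: a(4.893561580497241) = 63.6387528769537.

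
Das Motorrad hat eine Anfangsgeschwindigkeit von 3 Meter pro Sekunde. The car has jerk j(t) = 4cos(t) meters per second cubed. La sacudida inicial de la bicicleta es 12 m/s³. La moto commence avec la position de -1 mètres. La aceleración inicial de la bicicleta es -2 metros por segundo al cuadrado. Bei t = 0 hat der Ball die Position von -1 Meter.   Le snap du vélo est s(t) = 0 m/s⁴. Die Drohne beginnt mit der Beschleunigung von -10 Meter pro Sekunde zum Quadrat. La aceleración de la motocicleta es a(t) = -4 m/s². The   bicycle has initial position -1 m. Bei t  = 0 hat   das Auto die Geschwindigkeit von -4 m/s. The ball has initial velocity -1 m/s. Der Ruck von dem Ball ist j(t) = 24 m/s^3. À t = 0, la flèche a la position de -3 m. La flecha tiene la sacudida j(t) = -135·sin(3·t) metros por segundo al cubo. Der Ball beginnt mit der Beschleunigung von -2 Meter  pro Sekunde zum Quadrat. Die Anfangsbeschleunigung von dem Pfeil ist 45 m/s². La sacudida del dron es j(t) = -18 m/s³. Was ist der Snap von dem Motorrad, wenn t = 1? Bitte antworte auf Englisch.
To solve this, we need to take 2 derivatives of our acceleration equation a(t) = -4. Taking d/dt of a(t), we find j(t) = 0. Differentiating jerk, we get snap: s(t) = 0. From the given snap equation s(t) = 0, we substitute t = 1 to get s = 0.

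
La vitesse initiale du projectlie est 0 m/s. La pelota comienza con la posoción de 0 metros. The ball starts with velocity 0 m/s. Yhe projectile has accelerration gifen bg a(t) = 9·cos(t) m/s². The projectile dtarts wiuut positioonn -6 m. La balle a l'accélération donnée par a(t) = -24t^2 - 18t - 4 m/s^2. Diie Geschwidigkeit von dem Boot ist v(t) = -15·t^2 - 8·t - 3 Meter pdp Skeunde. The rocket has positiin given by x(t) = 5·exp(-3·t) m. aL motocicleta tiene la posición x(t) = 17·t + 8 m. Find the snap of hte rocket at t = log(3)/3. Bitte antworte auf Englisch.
To solve this, we need to take 4 derivatives of our position equation x(t) = 5·exp(-3·t). Differentiating position, we get velocity: v(t) = -15·exp(-3·t). Taking d/dt of v(t), we find a(t) = 45·exp(-3·t). Differentiating acceleration, we get jerk: j(t) = -135·exp(-3·t). The derivative of jerk gives snap: s(t) = 405·exp(-3·t). Using s(t) = 405·exp(-3·t) and substituting t = log(3)/3, we find s = 135.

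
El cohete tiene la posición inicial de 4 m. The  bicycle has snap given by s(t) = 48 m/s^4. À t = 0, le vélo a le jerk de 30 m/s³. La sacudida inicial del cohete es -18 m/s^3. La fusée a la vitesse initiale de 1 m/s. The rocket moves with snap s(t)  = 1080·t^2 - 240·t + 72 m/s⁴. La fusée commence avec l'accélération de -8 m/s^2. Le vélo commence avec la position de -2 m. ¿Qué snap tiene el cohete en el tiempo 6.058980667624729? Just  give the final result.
En t = 6.058980667624729, s = 38265.9911088723.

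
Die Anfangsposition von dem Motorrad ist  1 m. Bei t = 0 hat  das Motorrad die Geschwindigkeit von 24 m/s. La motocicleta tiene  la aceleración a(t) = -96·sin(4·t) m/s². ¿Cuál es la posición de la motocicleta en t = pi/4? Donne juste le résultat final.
La respuesta es 1.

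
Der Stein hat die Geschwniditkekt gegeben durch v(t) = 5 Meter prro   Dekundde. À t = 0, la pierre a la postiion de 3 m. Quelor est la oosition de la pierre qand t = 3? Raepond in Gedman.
Wir müssen unsere Gleichung für die Geschwindigkeit v(t) = 5 1-mal integrieren. Durch Integration von der Geschwindigkeit und Verwendung der Anfangsbedingung x(0) = 3, erhalten wir x(t) = 5·t + 3. Aus der Gleichung für die Position x(t) = 5·t + 3, setzen wir t = 3 ein und erhalten x = 18.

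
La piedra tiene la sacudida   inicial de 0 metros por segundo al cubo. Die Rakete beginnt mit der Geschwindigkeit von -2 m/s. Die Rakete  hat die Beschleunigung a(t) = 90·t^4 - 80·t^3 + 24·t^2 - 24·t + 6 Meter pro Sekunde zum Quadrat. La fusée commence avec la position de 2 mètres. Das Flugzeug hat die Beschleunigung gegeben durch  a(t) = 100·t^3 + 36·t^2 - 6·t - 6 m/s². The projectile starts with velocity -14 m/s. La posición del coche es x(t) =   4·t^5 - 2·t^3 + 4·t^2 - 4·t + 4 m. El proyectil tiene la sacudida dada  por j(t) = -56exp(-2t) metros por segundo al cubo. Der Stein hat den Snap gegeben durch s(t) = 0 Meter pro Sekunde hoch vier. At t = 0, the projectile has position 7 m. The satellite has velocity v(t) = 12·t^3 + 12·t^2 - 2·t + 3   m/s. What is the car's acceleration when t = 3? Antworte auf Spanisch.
Debemos derivar nuestra ecuación de la posición x(t) = 4·t^5 - 2·t^3 + 4·t^2 - 4·t + 4 2 veces. La derivada de la posición da la velocidad: v(t) = 20·t^4 - 6·t^2 + 8·t - 4. Tomando d/dt de v(t), encontramos a(t) = 80·t^3 - 12·t + 8. De la ecuación de la aceleración a(t) = 80·t^3 - 12·t + 8, sustituimos t = 3 para obtener a = 2132.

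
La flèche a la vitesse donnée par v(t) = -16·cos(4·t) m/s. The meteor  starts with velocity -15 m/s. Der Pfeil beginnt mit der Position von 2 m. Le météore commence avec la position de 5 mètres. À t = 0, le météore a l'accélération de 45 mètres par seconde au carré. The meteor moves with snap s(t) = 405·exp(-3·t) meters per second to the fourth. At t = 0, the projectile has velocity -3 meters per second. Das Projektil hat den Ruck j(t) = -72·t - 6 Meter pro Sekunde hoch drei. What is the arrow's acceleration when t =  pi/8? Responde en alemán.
Wir müssen unsere Gleichung für die Geschwindigkeit v(t) = -16·cos(4·t) 1-mal ableiten. Die Ableitung von der Geschwindigkeit ergibt die Beschleunigung: a(t) = 64·sin(4·t). Wir haben die Beschleunigung a(t) = 64·sin(4·t). Durch Einsetzen von t = pi/8: a(pi/8) = 64.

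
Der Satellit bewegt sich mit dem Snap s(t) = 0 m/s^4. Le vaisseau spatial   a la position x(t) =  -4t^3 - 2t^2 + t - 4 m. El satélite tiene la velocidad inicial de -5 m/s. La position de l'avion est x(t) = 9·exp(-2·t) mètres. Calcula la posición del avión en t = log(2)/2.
De la ecuación de la posición x(t) = 9·exp(-2·t), sustituimos t = log(2)/2 para obtener x = 9/2.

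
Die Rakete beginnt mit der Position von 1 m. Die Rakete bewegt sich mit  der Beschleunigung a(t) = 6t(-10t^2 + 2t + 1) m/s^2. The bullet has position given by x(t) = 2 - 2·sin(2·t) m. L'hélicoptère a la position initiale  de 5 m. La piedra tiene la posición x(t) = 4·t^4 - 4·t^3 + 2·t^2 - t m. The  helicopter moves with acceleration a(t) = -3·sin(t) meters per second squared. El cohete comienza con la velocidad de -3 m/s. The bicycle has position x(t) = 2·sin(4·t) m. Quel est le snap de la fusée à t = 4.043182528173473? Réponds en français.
En partant de l'accélération a(t) = 6·t·(-10·t^2 + 2·t + 1), nous prenons 2 dérivées. La dérivée de l'accélération donne le jerk: j(t) = -60·t^2 + 6·t·(2 - 20·t) + 12·t + 6. La dérivée du jerk donne le snap: s(t) = 24 - 360·t. En utilisant s(t) = 24 - 360·t et en substituant t = 4.043182528173473, nous trouvons s = -1431.54571014245.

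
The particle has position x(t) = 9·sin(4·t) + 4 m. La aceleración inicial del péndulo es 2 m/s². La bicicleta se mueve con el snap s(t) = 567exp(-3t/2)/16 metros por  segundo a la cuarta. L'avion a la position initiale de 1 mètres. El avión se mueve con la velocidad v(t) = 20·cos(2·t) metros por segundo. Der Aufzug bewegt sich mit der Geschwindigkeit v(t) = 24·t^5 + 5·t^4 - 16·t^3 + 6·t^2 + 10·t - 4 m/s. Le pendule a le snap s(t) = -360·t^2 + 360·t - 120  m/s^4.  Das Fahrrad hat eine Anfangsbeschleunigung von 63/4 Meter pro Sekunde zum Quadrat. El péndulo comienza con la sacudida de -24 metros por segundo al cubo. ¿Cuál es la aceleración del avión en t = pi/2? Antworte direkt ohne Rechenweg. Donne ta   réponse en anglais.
At t = pi/2, a = 0.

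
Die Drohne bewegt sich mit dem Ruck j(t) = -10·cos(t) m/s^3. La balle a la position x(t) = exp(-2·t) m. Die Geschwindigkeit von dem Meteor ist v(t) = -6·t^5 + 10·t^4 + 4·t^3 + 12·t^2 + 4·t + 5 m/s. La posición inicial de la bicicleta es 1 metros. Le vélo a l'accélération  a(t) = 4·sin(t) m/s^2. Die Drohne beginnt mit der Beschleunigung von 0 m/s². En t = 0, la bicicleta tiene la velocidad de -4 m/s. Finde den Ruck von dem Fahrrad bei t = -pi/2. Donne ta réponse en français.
En partant de l'accélération a(t) = 4·sin(t), nous prenons 1 dérivée. La dérivée de l'accélération donne le jerk: j(t) = 4·cos(t). De l'équation du jerk j(t) = 4·cos(t), nous substituons t = -pi/2 pour obtenir j = 0.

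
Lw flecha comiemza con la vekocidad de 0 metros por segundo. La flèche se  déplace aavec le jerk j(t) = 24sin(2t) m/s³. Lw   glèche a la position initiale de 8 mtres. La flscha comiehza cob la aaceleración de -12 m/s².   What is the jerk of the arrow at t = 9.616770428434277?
From the given jerk equation j(t) = 24·sin(2·t), we substitute t = 9.616770428434277 to get j = 8.99083639401131.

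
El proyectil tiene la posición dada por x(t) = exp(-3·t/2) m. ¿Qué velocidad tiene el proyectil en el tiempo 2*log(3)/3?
Debemos derivar nuestra ecuación de la posición x(t) = exp(-3·t/2) 1 vez. Derivando la posición, obtenemos la velocidad: v(t) = -3·exp(-3·t/2)/2. Usando v(t) = -3·exp(-3·t/2)/2 y sustituyendo t = 2*log(3)/3, encontramos v = -1/2.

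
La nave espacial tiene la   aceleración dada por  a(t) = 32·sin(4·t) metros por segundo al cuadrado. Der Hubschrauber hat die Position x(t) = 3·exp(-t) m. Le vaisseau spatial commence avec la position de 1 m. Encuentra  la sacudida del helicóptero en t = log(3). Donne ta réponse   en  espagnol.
Para resolver esto, necesitamos tomar 3 derivadas de nuestra ecuación de la posición x(t) = 3·exp(-t). La derivada de la posición da la velocidad: v(t) = -3·exp(-t). La derivada de la velocidad da la aceleración: a(t) = 3·exp(-t). La derivada de la aceleración da la sacudida: j(t) = -3·exp(-t). Usando j(t) = -3·exp(-t) y sustituyendo t = log(3), encontramos j = -1.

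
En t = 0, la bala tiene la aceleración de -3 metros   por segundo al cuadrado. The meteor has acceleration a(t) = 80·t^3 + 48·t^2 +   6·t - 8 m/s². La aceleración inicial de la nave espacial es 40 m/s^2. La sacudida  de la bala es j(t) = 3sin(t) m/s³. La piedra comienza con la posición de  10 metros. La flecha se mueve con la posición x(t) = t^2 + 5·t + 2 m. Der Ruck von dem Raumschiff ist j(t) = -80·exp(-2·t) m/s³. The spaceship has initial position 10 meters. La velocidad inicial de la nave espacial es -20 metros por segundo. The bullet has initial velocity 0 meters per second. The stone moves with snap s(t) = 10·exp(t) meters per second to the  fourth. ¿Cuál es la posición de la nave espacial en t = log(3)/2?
Debemos encontrar la antiderivada de nuestra ecuación de la sacudida j(t) = -80·exp(-2·t) 3 veces. Integrando la sacudida y usando la condición inicial a(0) = 40, obtenemos a(t) = 40·exp(-2·t). La antiderivada de la aceleración es la velocidad. Usando v(0) = -20, obtenemos v(t) = -20·exp(-2·t). Integrando la velocidad y usando la condición inicial x(0) = 10, obtenemos x(t) = 10·exp(-2·t). De la ecuación de la posición x(t) = 10·exp(-2·t), sustituimos t = log(3)/2 para obtener x = 10/3.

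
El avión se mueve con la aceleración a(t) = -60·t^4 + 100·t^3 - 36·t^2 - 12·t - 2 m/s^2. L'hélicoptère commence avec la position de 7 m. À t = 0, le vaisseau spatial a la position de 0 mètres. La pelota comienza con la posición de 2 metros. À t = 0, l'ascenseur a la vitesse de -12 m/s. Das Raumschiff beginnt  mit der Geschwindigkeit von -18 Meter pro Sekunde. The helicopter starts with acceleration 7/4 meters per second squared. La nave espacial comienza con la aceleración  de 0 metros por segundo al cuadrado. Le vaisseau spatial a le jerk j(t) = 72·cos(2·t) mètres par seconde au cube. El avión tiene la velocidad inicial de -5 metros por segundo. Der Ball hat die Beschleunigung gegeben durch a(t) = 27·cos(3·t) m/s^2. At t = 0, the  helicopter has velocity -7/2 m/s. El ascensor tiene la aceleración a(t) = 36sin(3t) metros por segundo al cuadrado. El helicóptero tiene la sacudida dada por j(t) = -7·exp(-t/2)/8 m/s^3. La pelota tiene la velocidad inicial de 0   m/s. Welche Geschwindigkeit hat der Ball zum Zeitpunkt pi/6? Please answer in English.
We must find the antiderivative of our acceleration equation a(t) = 27·cos(3·t) 1 time. Finding the antiderivative of a(t) and using v(0) = 0: v(t) = 9·sin(3·t). We have velocity v(t) = 9·sin(3·t). Substituting t = pi/6: v(pi/6) = 9.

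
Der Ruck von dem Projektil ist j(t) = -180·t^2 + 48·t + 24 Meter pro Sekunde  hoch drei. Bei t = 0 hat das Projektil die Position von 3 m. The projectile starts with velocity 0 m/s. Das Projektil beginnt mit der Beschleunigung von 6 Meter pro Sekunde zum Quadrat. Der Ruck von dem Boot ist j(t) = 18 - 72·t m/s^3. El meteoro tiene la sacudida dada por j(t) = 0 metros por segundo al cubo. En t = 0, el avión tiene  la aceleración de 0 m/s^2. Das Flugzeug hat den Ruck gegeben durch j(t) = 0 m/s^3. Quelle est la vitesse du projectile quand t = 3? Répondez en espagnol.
Debemos encontrar la integral de nuestra ecuación de la sacudida j(t) = -180·t^2 + 48·t + 24 2 veces. La integral de la sacudida es la aceleración. Usando a(0) = 6, obtenemos a(t) = -60·t^3 + 24·t^2 + 24·t + 6. La antiderivada de la aceleración, con v(0) = 0, da la velocidad: v(t) = t·(-15·t^3 + 8·t^2 + 12·t + 6). Tenemos la velocidad v(t) = t·(-15·t^3 + 8·t^2 + 12·t + 6). Sustituyendo t = 3: v(3) = -873.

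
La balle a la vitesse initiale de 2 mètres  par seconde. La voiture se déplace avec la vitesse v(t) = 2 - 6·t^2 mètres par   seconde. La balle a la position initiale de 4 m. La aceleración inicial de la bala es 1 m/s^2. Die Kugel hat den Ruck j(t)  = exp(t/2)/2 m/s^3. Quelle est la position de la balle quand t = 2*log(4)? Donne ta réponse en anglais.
We must find the integral of our jerk equation j(t) = exp(t/2)/2 3 times. The integral of jerk, with a(0) = 1, gives acceleration: a(t) = exp(t/2). The integral of acceleration, with v(0) = 2, gives velocity: v(t) = 2·exp(t/2). Taking ∫v(t)dt and applying x(0) = 4, we find x(t) = 4·exp(t/2). We have position x(t) = 4·exp(t/2). Substituting t = 2*log(4): x(2*log(4)) = 16.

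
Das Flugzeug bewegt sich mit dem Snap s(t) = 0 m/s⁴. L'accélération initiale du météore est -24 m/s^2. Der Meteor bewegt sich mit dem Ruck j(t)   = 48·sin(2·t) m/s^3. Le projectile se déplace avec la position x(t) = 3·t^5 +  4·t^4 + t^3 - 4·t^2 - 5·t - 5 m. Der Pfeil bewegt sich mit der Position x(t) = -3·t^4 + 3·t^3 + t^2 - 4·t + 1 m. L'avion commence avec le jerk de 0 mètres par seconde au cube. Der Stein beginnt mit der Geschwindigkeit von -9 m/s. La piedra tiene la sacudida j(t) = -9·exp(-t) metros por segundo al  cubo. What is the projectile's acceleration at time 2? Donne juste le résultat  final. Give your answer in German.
Die Beschleunigung bei t = 2 ist a = 676.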